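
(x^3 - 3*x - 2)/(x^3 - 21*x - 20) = (x^2 - x - 2)/(x^2 - x - 20)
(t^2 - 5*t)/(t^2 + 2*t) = (t - 5)/(t + 2)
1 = 1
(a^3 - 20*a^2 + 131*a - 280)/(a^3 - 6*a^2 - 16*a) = (a^2 - 12*a + 35)/(a*(a + 2))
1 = 1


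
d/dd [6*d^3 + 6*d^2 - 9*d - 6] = 18*d^2 + 12*d - 9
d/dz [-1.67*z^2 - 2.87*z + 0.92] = -3.34*z - 2.87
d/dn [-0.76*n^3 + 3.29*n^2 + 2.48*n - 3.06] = -2.28*n^2 + 6.58*n + 2.48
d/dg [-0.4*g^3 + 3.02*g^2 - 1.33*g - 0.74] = -1.2*g^2 + 6.04*g - 1.33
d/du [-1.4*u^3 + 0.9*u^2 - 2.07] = u*(1.8 - 4.2*u)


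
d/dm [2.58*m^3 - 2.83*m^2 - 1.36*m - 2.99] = 7.74*m^2 - 5.66*m - 1.36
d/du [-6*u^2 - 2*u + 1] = -12*u - 2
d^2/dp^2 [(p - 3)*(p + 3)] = 2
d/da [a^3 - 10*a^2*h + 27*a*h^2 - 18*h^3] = 3*a^2 - 20*a*h + 27*h^2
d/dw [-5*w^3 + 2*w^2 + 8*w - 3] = -15*w^2 + 4*w + 8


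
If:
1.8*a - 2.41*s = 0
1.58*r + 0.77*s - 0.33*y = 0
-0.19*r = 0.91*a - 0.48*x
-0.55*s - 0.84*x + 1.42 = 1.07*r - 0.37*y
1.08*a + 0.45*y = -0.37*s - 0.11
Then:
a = 0.81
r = -0.86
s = 0.61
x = 1.20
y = -2.69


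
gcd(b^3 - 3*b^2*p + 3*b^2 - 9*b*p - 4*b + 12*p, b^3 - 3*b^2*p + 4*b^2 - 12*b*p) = -b^2 + 3*b*p - 4*b + 12*p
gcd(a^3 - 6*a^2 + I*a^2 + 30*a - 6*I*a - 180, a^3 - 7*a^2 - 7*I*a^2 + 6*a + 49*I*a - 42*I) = a - 6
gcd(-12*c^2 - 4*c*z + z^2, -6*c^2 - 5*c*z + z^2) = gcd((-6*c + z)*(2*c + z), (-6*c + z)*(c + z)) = -6*c + z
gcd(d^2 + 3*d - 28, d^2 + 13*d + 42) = d + 7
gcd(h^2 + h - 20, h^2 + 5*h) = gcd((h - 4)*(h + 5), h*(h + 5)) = h + 5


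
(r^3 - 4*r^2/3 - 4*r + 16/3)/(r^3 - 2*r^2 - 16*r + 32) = (3*r^2 + 2*r - 8)/(3*(r^2 - 16))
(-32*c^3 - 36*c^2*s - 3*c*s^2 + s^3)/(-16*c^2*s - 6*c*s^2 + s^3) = (4*c^2 + 5*c*s + s^2)/(s*(2*c + s))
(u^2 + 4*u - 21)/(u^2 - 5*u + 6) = (u + 7)/(u - 2)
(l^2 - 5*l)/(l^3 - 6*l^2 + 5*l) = 1/(l - 1)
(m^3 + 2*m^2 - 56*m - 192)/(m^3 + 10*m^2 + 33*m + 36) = (m^2 - 2*m - 48)/(m^2 + 6*m + 9)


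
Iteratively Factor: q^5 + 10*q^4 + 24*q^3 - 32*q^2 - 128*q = (q - 2)*(q^4 + 12*q^3 + 48*q^2 + 64*q) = q*(q - 2)*(q^3 + 12*q^2 + 48*q + 64) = q*(q - 2)*(q + 4)*(q^2 + 8*q + 16) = q*(q - 2)*(q + 4)^2*(q + 4)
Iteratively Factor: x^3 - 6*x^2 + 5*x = (x - 5)*(x^2 - x) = x*(x - 5)*(x - 1)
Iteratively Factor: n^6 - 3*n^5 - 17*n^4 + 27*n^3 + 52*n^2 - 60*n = (n)*(n^5 - 3*n^4 - 17*n^3 + 27*n^2 + 52*n - 60) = n*(n + 2)*(n^4 - 5*n^3 - 7*n^2 + 41*n - 30) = n*(n + 2)*(n + 3)*(n^3 - 8*n^2 + 17*n - 10) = n*(n - 1)*(n + 2)*(n + 3)*(n^2 - 7*n + 10) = n*(n - 2)*(n - 1)*(n + 2)*(n + 3)*(n - 5)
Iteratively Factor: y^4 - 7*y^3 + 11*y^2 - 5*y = (y)*(y^3 - 7*y^2 + 11*y - 5) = y*(y - 1)*(y^2 - 6*y + 5) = y*(y - 1)^2*(y - 5)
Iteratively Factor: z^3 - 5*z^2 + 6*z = (z - 2)*(z^2 - 3*z) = (z - 3)*(z - 2)*(z)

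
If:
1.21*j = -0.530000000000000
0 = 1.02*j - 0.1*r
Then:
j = -0.44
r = -4.47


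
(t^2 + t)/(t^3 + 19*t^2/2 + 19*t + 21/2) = 2*t/(2*t^2 + 17*t + 21)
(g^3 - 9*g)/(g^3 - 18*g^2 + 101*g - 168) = g*(g + 3)/(g^2 - 15*g + 56)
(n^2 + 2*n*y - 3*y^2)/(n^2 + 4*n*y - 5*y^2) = (n + 3*y)/(n + 5*y)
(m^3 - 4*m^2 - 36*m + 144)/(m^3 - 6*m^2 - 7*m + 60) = (m^2 - 36)/(m^2 - 2*m - 15)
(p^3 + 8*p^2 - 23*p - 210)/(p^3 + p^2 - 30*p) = (p + 7)/p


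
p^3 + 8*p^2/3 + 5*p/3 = p*(p + 1)*(p + 5/3)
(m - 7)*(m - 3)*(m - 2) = m^3 - 12*m^2 + 41*m - 42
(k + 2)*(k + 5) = k^2 + 7*k + 10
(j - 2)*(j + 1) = j^2 - j - 2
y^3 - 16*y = y*(y - 4)*(y + 4)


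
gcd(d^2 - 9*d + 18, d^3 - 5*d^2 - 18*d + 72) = d^2 - 9*d + 18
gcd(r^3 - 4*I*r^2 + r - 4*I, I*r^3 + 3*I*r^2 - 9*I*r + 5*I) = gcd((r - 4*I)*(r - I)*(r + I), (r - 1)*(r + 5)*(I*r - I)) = 1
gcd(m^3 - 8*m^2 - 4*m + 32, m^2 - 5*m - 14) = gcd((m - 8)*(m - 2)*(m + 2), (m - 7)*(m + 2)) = m + 2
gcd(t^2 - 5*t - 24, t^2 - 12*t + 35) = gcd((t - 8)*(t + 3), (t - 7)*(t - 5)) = 1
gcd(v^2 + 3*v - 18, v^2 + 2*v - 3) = 1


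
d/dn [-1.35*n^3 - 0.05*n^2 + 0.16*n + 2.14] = -4.05*n^2 - 0.1*n + 0.16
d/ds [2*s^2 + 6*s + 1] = 4*s + 6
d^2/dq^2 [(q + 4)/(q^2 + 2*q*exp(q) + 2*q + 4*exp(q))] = 2*(4*(q + 4)*(q*exp(q) + q + 3*exp(q) + 1)^2 - (q^2 + 2*q*exp(q) + 2*q + 4*exp(q))*(2*q*exp(q) + 2*q + (q + 4)*(q*exp(q) + 4*exp(q) + 1) + 6*exp(q) + 2))/(q^2 + 2*q*exp(q) + 2*q + 4*exp(q))^3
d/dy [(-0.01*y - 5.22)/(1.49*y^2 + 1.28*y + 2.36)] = (0.0149*y^2 + 15.5556*y + 6.658)/(2.2201*y^4 + 3.8144*y^3 + 8.6712*y^2 + 6.0416*y + 5.5696)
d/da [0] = 0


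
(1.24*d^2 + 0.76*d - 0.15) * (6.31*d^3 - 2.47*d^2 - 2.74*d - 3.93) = 7.8244*d^5 + 1.7328*d^4 - 6.2213*d^3 - 6.5851*d^2 - 2.5758*d + 0.5895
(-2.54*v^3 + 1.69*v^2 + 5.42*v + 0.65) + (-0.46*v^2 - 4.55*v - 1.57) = -2.54*v^3 + 1.23*v^2 + 0.87*v - 0.92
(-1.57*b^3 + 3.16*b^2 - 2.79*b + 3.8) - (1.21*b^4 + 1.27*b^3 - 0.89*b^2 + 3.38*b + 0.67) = -1.21*b^4 - 2.84*b^3 + 4.05*b^2 - 6.17*b + 3.13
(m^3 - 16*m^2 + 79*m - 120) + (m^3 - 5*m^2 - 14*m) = 2*m^3 - 21*m^2 + 65*m - 120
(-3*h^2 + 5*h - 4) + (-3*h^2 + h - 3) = -6*h^2 + 6*h - 7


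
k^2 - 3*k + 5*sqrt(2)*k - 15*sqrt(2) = (k - 3)*(k + 5*sqrt(2))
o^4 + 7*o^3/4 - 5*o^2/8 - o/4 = o*(o - 1/2)*(o + 1/4)*(o + 2)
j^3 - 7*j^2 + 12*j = j*(j - 4)*(j - 3)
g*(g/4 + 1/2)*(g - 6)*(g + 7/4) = g^4/4 - 9*g^3/16 - 19*g^2/4 - 21*g/4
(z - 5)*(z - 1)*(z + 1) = z^3 - 5*z^2 - z + 5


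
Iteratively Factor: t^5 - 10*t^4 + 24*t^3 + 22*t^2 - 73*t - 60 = (t + 1)*(t^4 - 11*t^3 + 35*t^2 - 13*t - 60) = (t - 5)*(t + 1)*(t^3 - 6*t^2 + 5*t + 12) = (t - 5)*(t + 1)^2*(t^2 - 7*t + 12) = (t - 5)*(t - 4)*(t + 1)^2*(t - 3)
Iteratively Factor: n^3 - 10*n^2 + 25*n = (n - 5)*(n^2 - 5*n) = n*(n - 5)*(n - 5)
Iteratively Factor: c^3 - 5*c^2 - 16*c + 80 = (c - 5)*(c^2 - 16) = (c - 5)*(c + 4)*(c - 4)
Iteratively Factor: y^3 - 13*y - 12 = (y + 1)*(y^2 - y - 12) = (y - 4)*(y + 1)*(y + 3)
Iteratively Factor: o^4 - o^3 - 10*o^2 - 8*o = (o - 4)*(o^3 + 3*o^2 + 2*o) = o*(o - 4)*(o^2 + 3*o + 2) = o*(o - 4)*(o + 2)*(o + 1)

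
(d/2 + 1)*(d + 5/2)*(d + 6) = d^3/2 + 21*d^2/4 + 16*d + 15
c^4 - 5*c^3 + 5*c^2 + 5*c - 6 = (c - 3)*(c - 2)*(c - 1)*(c + 1)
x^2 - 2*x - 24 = (x - 6)*(x + 4)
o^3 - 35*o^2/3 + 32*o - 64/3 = (o - 8)*(o - 8/3)*(o - 1)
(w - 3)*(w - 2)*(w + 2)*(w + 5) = w^4 + 2*w^3 - 19*w^2 - 8*w + 60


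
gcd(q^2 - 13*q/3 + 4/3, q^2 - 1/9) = q - 1/3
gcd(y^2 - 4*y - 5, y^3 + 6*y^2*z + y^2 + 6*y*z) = y + 1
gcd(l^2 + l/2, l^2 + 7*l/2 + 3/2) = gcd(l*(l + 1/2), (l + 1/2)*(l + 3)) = l + 1/2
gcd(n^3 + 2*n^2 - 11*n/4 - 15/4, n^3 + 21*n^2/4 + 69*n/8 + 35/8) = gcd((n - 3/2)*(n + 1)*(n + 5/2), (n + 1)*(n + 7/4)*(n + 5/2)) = n^2 + 7*n/2 + 5/2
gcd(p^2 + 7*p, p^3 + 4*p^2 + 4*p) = p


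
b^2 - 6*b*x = b*(b - 6*x)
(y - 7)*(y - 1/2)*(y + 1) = y^3 - 13*y^2/2 - 4*y + 7/2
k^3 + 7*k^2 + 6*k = k*(k + 1)*(k + 6)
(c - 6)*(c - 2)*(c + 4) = c^3 - 4*c^2 - 20*c + 48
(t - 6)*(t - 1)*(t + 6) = t^3 - t^2 - 36*t + 36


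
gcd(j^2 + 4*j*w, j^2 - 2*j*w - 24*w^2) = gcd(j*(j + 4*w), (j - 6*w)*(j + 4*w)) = j + 4*w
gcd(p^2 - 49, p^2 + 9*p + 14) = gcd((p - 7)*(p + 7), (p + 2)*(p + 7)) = p + 7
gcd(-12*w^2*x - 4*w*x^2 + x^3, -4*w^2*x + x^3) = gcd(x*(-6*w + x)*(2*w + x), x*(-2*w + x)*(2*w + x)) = 2*w*x + x^2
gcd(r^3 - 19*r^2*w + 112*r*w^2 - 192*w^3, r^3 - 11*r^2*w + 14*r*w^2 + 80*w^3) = r - 8*w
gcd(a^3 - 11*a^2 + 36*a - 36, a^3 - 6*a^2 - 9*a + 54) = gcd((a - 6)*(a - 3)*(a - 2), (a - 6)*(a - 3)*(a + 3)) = a^2 - 9*a + 18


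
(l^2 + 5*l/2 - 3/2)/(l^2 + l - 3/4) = 2*(l + 3)/(2*l + 3)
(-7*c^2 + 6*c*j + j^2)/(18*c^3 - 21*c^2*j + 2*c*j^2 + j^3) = (-7*c - j)/(18*c^2 - 3*c*j - j^2)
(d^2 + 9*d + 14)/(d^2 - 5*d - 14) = (d + 7)/(d - 7)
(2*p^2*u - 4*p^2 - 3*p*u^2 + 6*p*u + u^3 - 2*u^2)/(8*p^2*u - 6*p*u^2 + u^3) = (p*u - 2*p - u^2 + 2*u)/(u*(4*p - u))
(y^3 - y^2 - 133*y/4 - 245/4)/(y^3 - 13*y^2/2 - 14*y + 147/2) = (y + 5/2)/(y - 3)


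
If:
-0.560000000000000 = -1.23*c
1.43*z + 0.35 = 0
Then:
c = 0.46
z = -0.24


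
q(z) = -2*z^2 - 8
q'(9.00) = -36.00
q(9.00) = -170.00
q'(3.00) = -12.00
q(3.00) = -26.00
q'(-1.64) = 6.56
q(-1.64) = -13.38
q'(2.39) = -9.56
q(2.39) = -19.42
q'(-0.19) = 0.76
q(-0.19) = -8.07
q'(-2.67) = 10.68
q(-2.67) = -22.26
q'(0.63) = -2.52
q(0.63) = -8.79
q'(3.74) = -14.96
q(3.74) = -35.98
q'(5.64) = -22.56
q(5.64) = -71.62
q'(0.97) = -3.88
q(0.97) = -9.88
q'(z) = -4*z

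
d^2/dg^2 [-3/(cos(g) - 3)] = 3*(cos(g)^2 + 3*cos(g) - 2)/(cos(g) - 3)^3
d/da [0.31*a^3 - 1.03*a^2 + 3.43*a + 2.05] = 0.93*a^2 - 2.06*a + 3.43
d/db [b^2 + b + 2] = 2*b + 1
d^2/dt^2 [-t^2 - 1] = -2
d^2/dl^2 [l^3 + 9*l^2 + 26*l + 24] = 6*l + 18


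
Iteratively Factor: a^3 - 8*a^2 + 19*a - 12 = (a - 3)*(a^2 - 5*a + 4) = (a - 3)*(a - 1)*(a - 4)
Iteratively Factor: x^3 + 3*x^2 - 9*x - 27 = (x - 3)*(x^2 + 6*x + 9) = (x - 3)*(x + 3)*(x + 3)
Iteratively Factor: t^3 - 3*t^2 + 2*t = (t - 2)*(t^2 - t) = (t - 2)*(t - 1)*(t)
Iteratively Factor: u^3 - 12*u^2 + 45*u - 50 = (u - 2)*(u^2 - 10*u + 25) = (u - 5)*(u - 2)*(u - 5)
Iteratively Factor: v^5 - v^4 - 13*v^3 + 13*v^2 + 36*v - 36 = (v - 2)*(v^4 + v^3 - 11*v^2 - 9*v + 18) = (v - 2)*(v + 3)*(v^3 - 2*v^2 - 5*v + 6) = (v - 3)*(v - 2)*(v + 3)*(v^2 + v - 2) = (v - 3)*(v - 2)*(v + 2)*(v + 3)*(v - 1)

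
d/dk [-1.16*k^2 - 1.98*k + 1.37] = -2.32*k - 1.98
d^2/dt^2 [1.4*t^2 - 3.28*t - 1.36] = 2.80000000000000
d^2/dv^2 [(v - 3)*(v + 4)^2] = 6*v + 10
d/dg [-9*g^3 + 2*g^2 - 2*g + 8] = -27*g^2 + 4*g - 2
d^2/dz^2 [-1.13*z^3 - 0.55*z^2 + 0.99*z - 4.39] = -6.78*z - 1.1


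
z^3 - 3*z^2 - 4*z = z*(z - 4)*(z + 1)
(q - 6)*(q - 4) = q^2 - 10*q + 24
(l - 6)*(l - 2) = l^2 - 8*l + 12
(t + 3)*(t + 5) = t^2 + 8*t + 15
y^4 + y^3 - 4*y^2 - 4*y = y*(y - 2)*(y + 1)*(y + 2)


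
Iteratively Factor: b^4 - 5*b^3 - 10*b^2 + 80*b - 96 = (b - 4)*(b^3 - b^2 - 14*b + 24) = (b - 4)*(b + 4)*(b^2 - 5*b + 6) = (b - 4)*(b - 2)*(b + 4)*(b - 3)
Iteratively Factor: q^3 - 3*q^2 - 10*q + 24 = (q - 2)*(q^2 - q - 12) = (q - 2)*(q + 3)*(q - 4)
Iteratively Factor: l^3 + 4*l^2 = (l)*(l^2 + 4*l) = l*(l + 4)*(l)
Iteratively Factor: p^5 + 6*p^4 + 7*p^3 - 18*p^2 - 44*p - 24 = (p - 2)*(p^4 + 8*p^3 + 23*p^2 + 28*p + 12) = (p - 2)*(p + 2)*(p^3 + 6*p^2 + 11*p + 6) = (p - 2)*(p + 1)*(p + 2)*(p^2 + 5*p + 6) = (p - 2)*(p + 1)*(p + 2)^2*(p + 3)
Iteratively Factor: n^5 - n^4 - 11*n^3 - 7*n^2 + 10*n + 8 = (n + 2)*(n^4 - 3*n^3 - 5*n^2 + 3*n + 4) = (n - 4)*(n + 2)*(n^3 + n^2 - n - 1) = (n - 4)*(n + 1)*(n + 2)*(n^2 - 1) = (n - 4)*(n + 1)^2*(n + 2)*(n - 1)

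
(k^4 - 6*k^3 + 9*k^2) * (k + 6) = k^5 - 27*k^3 + 54*k^2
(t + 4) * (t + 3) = t^2 + 7*t + 12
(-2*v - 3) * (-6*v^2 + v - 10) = 12*v^3 + 16*v^2 + 17*v + 30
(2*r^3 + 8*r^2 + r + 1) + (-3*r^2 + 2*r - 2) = 2*r^3 + 5*r^2 + 3*r - 1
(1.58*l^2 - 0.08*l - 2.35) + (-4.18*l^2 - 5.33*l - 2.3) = -2.6*l^2 - 5.41*l - 4.65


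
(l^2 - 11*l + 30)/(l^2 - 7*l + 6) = (l - 5)/(l - 1)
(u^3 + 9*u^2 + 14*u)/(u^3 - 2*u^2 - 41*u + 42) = u*(u^2 + 9*u + 14)/(u^3 - 2*u^2 - 41*u + 42)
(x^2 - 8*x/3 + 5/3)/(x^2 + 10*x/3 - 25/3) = (x - 1)/(x + 5)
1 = 1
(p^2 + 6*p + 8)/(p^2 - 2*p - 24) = (p + 2)/(p - 6)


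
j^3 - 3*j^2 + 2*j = j*(j - 2)*(j - 1)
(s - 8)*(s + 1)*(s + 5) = s^3 - 2*s^2 - 43*s - 40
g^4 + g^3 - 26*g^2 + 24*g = g*(g - 4)*(g - 1)*(g + 6)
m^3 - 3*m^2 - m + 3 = (m - 3)*(m - 1)*(m + 1)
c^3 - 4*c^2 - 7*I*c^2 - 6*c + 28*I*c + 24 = (c - 4)*(c - 6*I)*(c - I)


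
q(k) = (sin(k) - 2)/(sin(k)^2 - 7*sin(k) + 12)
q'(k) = (-2*sin(k)*cos(k) + 7*cos(k))*(sin(k) - 2)/(sin(k)^2 - 7*sin(k) + 12)^2 + cos(k)/(sin(k)^2 - 7*sin(k) + 12) = (4*sin(k) + cos(k)^2 - 3)*cos(k)/(sin(k)^2 - 7*sin(k) + 12)^2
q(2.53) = -0.17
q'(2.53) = 0.00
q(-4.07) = -0.17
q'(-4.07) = -0.01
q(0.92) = -0.17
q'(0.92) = 0.01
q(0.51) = -0.17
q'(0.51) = -0.00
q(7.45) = -0.17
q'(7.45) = 0.01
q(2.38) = -0.17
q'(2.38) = -0.00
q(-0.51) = -0.16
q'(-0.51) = -0.01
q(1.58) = -0.17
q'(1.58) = -0.00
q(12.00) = -0.16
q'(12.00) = -0.01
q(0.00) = -0.17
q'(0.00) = -0.01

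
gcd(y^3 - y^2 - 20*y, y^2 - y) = y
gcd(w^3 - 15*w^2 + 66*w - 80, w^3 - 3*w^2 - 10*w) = w - 5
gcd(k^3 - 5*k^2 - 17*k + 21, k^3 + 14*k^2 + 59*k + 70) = 1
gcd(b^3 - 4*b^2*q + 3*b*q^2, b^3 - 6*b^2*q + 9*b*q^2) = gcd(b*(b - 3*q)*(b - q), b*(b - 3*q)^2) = -b^2 + 3*b*q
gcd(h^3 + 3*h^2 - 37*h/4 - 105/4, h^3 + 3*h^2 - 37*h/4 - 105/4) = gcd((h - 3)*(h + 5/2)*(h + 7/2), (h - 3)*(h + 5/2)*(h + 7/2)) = h^3 + 3*h^2 - 37*h/4 - 105/4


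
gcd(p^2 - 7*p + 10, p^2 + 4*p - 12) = p - 2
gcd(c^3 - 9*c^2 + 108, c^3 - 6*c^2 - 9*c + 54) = c^2 - 3*c - 18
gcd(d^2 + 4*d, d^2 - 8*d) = d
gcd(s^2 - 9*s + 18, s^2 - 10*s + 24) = s - 6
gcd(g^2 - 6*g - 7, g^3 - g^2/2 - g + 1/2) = g + 1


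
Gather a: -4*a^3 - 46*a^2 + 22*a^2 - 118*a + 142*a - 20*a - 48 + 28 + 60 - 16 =-4*a^3 - 24*a^2 + 4*a + 24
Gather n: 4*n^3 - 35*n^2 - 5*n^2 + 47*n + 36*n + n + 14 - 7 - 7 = 4*n^3 - 40*n^2 + 84*n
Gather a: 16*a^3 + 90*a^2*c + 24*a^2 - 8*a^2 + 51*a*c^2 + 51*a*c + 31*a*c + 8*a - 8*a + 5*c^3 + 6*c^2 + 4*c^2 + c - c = 16*a^3 + a^2*(90*c + 16) + a*(51*c^2 + 82*c) + 5*c^3 + 10*c^2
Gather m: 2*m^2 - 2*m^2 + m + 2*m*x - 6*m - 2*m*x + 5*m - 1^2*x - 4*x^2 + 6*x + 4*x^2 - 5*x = 0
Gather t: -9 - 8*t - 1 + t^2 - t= t^2 - 9*t - 10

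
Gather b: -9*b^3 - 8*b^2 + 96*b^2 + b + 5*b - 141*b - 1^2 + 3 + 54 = -9*b^3 + 88*b^2 - 135*b + 56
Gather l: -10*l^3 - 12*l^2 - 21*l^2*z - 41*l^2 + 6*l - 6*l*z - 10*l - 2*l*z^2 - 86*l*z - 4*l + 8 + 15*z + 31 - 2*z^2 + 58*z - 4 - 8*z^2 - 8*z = -10*l^3 + l^2*(-21*z - 53) + l*(-2*z^2 - 92*z - 8) - 10*z^2 + 65*z + 35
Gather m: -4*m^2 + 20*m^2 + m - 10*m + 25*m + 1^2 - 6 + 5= 16*m^2 + 16*m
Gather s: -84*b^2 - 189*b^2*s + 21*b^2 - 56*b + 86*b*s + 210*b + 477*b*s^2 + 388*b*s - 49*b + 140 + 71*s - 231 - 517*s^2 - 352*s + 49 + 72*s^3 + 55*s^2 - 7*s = -63*b^2 + 105*b + 72*s^3 + s^2*(477*b - 462) + s*(-189*b^2 + 474*b - 288) - 42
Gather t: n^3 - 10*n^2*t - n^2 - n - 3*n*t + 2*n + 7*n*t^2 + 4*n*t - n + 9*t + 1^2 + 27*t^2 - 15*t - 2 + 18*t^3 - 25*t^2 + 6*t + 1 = n^3 - n^2 + 18*t^3 + t^2*(7*n + 2) + t*(-10*n^2 + n)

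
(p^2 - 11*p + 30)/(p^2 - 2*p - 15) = (p - 6)/(p + 3)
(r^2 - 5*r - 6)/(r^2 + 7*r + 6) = (r - 6)/(r + 6)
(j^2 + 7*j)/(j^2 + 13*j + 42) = j/(j + 6)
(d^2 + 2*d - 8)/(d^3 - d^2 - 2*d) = (d + 4)/(d*(d + 1))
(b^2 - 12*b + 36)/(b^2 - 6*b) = (b - 6)/b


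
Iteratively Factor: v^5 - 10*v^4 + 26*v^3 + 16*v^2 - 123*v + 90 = (v - 5)*(v^4 - 5*v^3 + v^2 + 21*v - 18) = (v - 5)*(v - 1)*(v^3 - 4*v^2 - 3*v + 18) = (v - 5)*(v - 1)*(v + 2)*(v^2 - 6*v + 9) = (v - 5)*(v - 3)*(v - 1)*(v + 2)*(v - 3)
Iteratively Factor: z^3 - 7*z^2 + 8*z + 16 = (z + 1)*(z^2 - 8*z + 16) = (z - 4)*(z + 1)*(z - 4)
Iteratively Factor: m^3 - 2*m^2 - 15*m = (m - 5)*(m^2 + 3*m) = (m - 5)*(m + 3)*(m)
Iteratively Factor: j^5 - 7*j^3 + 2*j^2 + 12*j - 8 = (j + 2)*(j^4 - 2*j^3 - 3*j^2 + 8*j - 4) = (j + 2)^2*(j^3 - 4*j^2 + 5*j - 2) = (j - 2)*(j + 2)^2*(j^2 - 2*j + 1) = (j - 2)*(j - 1)*(j + 2)^2*(j - 1)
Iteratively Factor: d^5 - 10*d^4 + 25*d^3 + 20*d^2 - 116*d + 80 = (d - 1)*(d^4 - 9*d^3 + 16*d^2 + 36*d - 80) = (d - 5)*(d - 1)*(d^3 - 4*d^2 - 4*d + 16) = (d - 5)*(d - 2)*(d - 1)*(d^2 - 2*d - 8) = (d - 5)*(d - 4)*(d - 2)*(d - 1)*(d + 2)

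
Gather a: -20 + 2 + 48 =30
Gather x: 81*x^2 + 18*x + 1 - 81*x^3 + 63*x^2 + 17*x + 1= -81*x^3 + 144*x^2 + 35*x + 2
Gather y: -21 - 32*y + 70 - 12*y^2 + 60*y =-12*y^2 + 28*y + 49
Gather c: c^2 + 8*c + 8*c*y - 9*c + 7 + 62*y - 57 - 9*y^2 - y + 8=c^2 + c*(8*y - 1) - 9*y^2 + 61*y - 42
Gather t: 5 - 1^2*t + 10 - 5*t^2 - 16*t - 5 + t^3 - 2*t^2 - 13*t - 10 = t^3 - 7*t^2 - 30*t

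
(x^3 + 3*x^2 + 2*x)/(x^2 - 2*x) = (x^2 + 3*x + 2)/(x - 2)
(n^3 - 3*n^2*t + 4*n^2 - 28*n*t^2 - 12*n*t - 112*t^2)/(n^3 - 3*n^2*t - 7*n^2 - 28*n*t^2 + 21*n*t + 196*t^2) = (n + 4)/(n - 7)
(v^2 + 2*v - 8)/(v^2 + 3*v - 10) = (v + 4)/(v + 5)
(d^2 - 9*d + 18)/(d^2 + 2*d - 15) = (d - 6)/(d + 5)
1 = 1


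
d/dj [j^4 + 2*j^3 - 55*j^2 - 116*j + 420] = 4*j^3 + 6*j^2 - 110*j - 116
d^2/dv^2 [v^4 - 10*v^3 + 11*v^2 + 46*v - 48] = 12*v^2 - 60*v + 22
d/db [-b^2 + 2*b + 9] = 2 - 2*b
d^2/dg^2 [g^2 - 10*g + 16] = 2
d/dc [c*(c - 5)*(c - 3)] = 3*c^2 - 16*c + 15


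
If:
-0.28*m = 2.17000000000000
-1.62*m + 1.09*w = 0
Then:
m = -7.75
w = -11.52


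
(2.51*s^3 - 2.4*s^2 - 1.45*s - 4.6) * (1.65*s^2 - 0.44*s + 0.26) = 4.1415*s^5 - 5.0644*s^4 - 0.6839*s^3 - 7.576*s^2 + 1.647*s - 1.196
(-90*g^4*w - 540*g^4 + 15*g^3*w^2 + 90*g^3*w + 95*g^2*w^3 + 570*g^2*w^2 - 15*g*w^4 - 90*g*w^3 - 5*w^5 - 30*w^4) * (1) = -90*g^4*w - 540*g^4 + 15*g^3*w^2 + 90*g^3*w + 95*g^2*w^3 + 570*g^2*w^2 - 15*g*w^4 - 90*g*w^3 - 5*w^5 - 30*w^4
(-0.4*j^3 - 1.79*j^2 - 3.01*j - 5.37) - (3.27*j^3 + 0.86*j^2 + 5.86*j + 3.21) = -3.67*j^3 - 2.65*j^2 - 8.87*j - 8.58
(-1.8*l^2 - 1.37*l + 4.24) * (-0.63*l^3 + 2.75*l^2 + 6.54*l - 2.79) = 1.134*l^5 - 4.0869*l^4 - 18.2107*l^3 + 7.7222*l^2 + 31.5519*l - 11.8296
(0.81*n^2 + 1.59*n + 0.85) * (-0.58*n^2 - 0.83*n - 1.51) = -0.4698*n^4 - 1.5945*n^3 - 3.0358*n^2 - 3.1064*n - 1.2835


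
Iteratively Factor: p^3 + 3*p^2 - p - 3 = (p - 1)*(p^2 + 4*p + 3) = (p - 1)*(p + 3)*(p + 1)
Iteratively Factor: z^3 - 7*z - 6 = (z - 3)*(z^2 + 3*z + 2) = (z - 3)*(z + 1)*(z + 2)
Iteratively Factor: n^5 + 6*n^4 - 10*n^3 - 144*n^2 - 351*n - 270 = (n + 3)*(n^4 + 3*n^3 - 19*n^2 - 87*n - 90) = (n - 5)*(n + 3)*(n^3 + 8*n^2 + 21*n + 18) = (n - 5)*(n + 3)^2*(n^2 + 5*n + 6) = (n - 5)*(n + 3)^3*(n + 2)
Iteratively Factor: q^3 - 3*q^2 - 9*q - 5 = (q + 1)*(q^2 - 4*q - 5) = (q + 1)^2*(q - 5)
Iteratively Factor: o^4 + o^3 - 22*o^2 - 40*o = (o + 2)*(o^3 - o^2 - 20*o) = o*(o + 2)*(o^2 - o - 20) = o*(o - 5)*(o + 2)*(o + 4)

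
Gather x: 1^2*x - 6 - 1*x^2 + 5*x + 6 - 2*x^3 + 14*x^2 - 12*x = -2*x^3 + 13*x^2 - 6*x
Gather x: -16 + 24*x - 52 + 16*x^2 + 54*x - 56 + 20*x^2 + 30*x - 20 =36*x^2 + 108*x - 144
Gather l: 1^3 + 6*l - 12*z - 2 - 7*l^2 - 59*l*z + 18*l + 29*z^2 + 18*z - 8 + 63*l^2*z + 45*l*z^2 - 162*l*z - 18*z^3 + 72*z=l^2*(63*z - 7) + l*(45*z^2 - 221*z + 24) - 18*z^3 + 29*z^2 + 78*z - 9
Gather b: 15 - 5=10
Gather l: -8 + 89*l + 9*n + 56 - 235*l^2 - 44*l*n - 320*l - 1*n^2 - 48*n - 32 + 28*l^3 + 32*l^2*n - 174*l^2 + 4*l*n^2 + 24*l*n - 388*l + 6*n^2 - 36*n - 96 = 28*l^3 + l^2*(32*n - 409) + l*(4*n^2 - 20*n - 619) + 5*n^2 - 75*n - 80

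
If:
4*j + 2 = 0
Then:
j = -1/2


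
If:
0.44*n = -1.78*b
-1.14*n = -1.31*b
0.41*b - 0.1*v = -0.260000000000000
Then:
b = 0.00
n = 0.00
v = 2.60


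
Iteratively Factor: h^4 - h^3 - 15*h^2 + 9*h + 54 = (h - 3)*(h^3 + 2*h^2 - 9*h - 18) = (h - 3)^2*(h^2 + 5*h + 6) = (h - 3)^2*(h + 3)*(h + 2)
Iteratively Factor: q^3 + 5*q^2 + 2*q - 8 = (q + 2)*(q^2 + 3*q - 4) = (q + 2)*(q + 4)*(q - 1)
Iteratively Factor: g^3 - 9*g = (g - 3)*(g^2 + 3*g) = (g - 3)*(g + 3)*(g)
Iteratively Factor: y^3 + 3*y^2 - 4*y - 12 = (y + 2)*(y^2 + y - 6) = (y + 2)*(y + 3)*(y - 2)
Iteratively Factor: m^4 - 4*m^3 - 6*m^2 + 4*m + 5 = (m + 1)*(m^3 - 5*m^2 - m + 5) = (m - 5)*(m + 1)*(m^2 - 1) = (m - 5)*(m - 1)*(m + 1)*(m + 1)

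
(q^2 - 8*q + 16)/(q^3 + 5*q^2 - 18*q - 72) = (q - 4)/(q^2 + 9*q + 18)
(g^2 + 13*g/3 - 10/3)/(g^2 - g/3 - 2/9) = 3*(g + 5)/(3*g + 1)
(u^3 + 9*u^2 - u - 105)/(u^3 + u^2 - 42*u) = (u^2 + 2*u - 15)/(u*(u - 6))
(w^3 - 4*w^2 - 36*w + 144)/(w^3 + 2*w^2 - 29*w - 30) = (w^2 - 10*w + 24)/(w^2 - 4*w - 5)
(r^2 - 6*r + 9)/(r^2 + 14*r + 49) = (r^2 - 6*r + 9)/(r^2 + 14*r + 49)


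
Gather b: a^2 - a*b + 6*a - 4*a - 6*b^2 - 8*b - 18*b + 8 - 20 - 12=a^2 + 2*a - 6*b^2 + b*(-a - 26) - 24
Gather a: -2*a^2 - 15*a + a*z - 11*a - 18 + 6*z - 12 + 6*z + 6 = -2*a^2 + a*(z - 26) + 12*z - 24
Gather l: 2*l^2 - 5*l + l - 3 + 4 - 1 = 2*l^2 - 4*l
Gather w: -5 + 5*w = 5*w - 5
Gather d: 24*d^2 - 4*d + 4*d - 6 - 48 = 24*d^2 - 54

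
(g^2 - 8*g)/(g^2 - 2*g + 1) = g*(g - 8)/(g^2 - 2*g + 1)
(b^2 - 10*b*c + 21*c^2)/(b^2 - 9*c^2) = (b - 7*c)/(b + 3*c)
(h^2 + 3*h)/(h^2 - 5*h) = (h + 3)/(h - 5)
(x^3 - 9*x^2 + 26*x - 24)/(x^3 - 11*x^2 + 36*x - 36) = (x - 4)/(x - 6)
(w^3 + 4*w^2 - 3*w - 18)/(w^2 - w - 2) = (w^2 + 6*w + 9)/(w + 1)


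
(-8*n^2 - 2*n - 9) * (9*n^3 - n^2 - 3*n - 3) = -72*n^5 - 10*n^4 - 55*n^3 + 39*n^2 + 33*n + 27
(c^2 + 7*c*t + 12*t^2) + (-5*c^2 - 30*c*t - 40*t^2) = -4*c^2 - 23*c*t - 28*t^2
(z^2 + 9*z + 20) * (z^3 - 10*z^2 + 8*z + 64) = z^5 - z^4 - 62*z^3 - 64*z^2 + 736*z + 1280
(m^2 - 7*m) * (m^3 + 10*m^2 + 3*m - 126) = m^5 + 3*m^4 - 67*m^3 - 147*m^2 + 882*m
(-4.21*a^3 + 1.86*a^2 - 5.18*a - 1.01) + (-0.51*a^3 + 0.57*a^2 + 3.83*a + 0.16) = -4.72*a^3 + 2.43*a^2 - 1.35*a - 0.85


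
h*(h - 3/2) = h^2 - 3*h/2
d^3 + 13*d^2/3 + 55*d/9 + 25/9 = (d + 1)*(d + 5/3)^2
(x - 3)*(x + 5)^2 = x^3 + 7*x^2 - 5*x - 75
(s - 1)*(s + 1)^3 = s^4 + 2*s^3 - 2*s - 1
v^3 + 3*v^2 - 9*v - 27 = (v - 3)*(v + 3)^2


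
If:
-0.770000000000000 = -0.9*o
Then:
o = 0.86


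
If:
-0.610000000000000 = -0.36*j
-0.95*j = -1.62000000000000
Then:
No Solution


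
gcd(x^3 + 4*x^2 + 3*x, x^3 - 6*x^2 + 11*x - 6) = 1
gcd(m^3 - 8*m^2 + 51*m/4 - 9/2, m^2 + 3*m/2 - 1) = m - 1/2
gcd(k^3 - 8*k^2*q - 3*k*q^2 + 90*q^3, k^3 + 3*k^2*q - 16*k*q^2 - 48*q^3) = k + 3*q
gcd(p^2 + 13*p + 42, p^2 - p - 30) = 1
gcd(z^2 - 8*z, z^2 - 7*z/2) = z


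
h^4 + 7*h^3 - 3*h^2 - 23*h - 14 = (h - 2)*(h + 1)^2*(h + 7)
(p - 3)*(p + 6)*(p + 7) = p^3 + 10*p^2 + 3*p - 126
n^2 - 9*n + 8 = (n - 8)*(n - 1)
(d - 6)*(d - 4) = d^2 - 10*d + 24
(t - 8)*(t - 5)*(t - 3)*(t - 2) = t^4 - 18*t^3 + 111*t^2 - 278*t + 240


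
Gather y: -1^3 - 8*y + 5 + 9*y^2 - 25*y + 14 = 9*y^2 - 33*y + 18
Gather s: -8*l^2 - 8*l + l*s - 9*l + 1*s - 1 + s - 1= -8*l^2 - 17*l + s*(l + 2) - 2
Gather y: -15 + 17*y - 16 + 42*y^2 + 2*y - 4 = 42*y^2 + 19*y - 35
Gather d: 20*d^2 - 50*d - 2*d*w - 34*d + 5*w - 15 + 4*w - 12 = 20*d^2 + d*(-2*w - 84) + 9*w - 27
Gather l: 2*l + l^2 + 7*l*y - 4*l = l^2 + l*(7*y - 2)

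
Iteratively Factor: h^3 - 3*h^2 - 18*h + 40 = (h + 4)*(h^2 - 7*h + 10) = (h - 5)*(h + 4)*(h - 2)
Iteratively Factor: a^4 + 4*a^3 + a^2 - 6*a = (a)*(a^3 + 4*a^2 + a - 6) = a*(a + 3)*(a^2 + a - 2) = a*(a + 2)*(a + 3)*(a - 1)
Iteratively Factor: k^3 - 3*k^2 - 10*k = (k)*(k^2 - 3*k - 10) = k*(k - 5)*(k + 2)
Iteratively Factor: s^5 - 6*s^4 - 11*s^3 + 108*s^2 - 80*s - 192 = (s - 3)*(s^4 - 3*s^3 - 20*s^2 + 48*s + 64) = (s - 4)*(s - 3)*(s^3 + s^2 - 16*s - 16) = (s - 4)*(s - 3)*(s + 4)*(s^2 - 3*s - 4) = (s - 4)*(s - 3)*(s + 1)*(s + 4)*(s - 4)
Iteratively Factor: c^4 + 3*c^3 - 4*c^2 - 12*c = (c + 2)*(c^3 + c^2 - 6*c) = (c + 2)*(c + 3)*(c^2 - 2*c) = c*(c + 2)*(c + 3)*(c - 2)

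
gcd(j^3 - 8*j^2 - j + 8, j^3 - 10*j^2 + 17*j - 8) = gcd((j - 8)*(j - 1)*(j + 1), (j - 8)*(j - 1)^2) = j^2 - 9*j + 8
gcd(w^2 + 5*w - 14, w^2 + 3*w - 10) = w - 2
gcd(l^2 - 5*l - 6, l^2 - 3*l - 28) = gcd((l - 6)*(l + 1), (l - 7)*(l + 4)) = 1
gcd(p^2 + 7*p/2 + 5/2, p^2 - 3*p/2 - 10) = p + 5/2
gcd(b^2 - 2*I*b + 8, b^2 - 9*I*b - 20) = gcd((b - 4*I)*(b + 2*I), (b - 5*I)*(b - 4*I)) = b - 4*I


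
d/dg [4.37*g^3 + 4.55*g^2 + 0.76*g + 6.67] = 13.11*g^2 + 9.1*g + 0.76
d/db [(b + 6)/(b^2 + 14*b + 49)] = (-b - 5)/(b^3 + 21*b^2 + 147*b + 343)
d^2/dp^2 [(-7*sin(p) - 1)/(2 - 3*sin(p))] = 17*(-3*sin(p)^2 - 2*sin(p) + 6)/(3*sin(p) - 2)^3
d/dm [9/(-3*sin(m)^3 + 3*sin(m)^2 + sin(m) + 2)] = 9*(9*sin(m)^2 - 6*sin(m) - 1)*cos(m)/(-3*sin(m)^3 + 3*sin(m)^2 + sin(m) + 2)^2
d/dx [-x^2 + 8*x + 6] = 8 - 2*x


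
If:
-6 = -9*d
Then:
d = 2/3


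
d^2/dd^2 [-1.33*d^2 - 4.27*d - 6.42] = -2.66000000000000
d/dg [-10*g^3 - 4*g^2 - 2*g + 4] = -30*g^2 - 8*g - 2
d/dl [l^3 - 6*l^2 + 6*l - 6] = 3*l^2 - 12*l + 6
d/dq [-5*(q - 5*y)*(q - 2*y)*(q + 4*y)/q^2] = -5 - 90*y^2/q^2 + 400*y^3/q^3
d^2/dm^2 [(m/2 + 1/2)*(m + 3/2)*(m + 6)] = 3*m + 17/2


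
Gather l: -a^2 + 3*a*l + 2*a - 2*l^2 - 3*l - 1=-a^2 + 2*a - 2*l^2 + l*(3*a - 3) - 1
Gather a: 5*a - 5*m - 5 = 5*a - 5*m - 5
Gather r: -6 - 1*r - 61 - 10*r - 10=-11*r - 77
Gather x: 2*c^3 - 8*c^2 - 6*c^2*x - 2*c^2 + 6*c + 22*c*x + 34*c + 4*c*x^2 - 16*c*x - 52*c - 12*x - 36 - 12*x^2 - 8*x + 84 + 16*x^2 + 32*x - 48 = 2*c^3 - 10*c^2 - 12*c + x^2*(4*c + 4) + x*(-6*c^2 + 6*c + 12)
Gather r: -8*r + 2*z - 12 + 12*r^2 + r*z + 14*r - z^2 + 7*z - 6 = 12*r^2 + r*(z + 6) - z^2 + 9*z - 18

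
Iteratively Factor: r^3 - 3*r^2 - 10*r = (r - 5)*(r^2 + 2*r) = r*(r - 5)*(r + 2)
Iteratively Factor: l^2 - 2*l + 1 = (l - 1)*(l - 1)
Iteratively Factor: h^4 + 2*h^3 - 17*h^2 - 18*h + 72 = (h - 2)*(h^3 + 4*h^2 - 9*h - 36) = (h - 2)*(h + 4)*(h^2 - 9) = (h - 2)*(h + 3)*(h + 4)*(h - 3)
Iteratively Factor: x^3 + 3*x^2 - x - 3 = (x - 1)*(x^2 + 4*x + 3) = (x - 1)*(x + 3)*(x + 1)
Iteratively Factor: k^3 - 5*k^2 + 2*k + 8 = (k - 2)*(k^2 - 3*k - 4) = (k - 4)*(k - 2)*(k + 1)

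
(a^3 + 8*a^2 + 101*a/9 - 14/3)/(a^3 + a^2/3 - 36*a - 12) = (9*a^2 + 18*a - 7)/(3*(3*a^2 - 17*a - 6))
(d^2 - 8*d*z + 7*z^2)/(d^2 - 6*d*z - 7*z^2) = (d - z)/(d + z)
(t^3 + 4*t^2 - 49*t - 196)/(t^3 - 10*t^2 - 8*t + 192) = (t^2 - 49)/(t^2 - 14*t + 48)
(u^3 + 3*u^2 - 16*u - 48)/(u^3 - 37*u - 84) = (u - 4)/(u - 7)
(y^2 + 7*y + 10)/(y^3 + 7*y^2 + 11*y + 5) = (y + 2)/(y^2 + 2*y + 1)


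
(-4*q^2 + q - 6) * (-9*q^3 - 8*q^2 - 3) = 36*q^5 + 23*q^4 + 46*q^3 + 60*q^2 - 3*q + 18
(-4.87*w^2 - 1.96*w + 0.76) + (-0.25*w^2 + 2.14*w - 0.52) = -5.12*w^2 + 0.18*w + 0.24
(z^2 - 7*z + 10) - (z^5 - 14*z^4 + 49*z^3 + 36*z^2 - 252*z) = -z^5 + 14*z^4 - 49*z^3 - 35*z^2 + 245*z + 10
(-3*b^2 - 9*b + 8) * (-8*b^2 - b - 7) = 24*b^4 + 75*b^3 - 34*b^2 + 55*b - 56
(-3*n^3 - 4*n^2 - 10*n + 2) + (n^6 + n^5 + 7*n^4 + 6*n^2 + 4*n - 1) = n^6 + n^5 + 7*n^4 - 3*n^3 + 2*n^2 - 6*n + 1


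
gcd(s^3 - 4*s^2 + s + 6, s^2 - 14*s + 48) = 1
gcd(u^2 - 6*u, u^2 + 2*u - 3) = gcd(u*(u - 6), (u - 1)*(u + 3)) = 1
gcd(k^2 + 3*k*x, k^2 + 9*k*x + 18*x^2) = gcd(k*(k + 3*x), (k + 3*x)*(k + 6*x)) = k + 3*x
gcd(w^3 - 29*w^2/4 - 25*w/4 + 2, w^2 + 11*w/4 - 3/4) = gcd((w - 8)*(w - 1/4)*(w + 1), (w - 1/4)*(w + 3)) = w - 1/4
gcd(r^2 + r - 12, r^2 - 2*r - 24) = r + 4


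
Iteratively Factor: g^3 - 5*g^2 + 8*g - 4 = (g - 1)*(g^2 - 4*g + 4) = (g - 2)*(g - 1)*(g - 2)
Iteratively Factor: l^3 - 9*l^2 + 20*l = (l - 5)*(l^2 - 4*l) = (l - 5)*(l - 4)*(l)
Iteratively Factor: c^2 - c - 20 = (c + 4)*(c - 5)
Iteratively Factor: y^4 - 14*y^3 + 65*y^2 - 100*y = (y - 5)*(y^3 - 9*y^2 + 20*y) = (y - 5)^2*(y^2 - 4*y) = (y - 5)^2*(y - 4)*(y)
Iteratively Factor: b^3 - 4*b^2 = (b)*(b^2 - 4*b) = b*(b - 4)*(b)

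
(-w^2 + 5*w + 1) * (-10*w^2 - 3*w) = 10*w^4 - 47*w^3 - 25*w^2 - 3*w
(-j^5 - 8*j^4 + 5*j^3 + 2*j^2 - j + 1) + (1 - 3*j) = -j^5 - 8*j^4 + 5*j^3 + 2*j^2 - 4*j + 2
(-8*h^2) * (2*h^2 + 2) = -16*h^4 - 16*h^2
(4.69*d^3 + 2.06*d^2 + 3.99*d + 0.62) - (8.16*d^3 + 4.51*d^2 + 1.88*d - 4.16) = -3.47*d^3 - 2.45*d^2 + 2.11*d + 4.78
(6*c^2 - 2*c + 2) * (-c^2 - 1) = -6*c^4 + 2*c^3 - 8*c^2 + 2*c - 2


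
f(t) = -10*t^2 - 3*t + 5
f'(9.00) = -183.00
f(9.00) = -832.00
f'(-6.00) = 117.00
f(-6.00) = -337.00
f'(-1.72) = 31.40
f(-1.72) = -19.42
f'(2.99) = -62.80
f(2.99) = -93.37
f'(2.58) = -54.60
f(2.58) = -69.30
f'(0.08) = -4.60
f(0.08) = 4.70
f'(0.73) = -17.60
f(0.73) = -2.52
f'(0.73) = -17.60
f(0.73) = -2.52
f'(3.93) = -81.60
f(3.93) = -161.24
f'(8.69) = -176.80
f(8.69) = -776.23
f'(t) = -20*t - 3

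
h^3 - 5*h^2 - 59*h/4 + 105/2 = (h - 6)*(h - 5/2)*(h + 7/2)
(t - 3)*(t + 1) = t^2 - 2*t - 3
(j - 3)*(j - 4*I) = j^2 - 3*j - 4*I*j + 12*I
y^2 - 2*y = y*(y - 2)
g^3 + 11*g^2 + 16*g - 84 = (g - 2)*(g + 6)*(g + 7)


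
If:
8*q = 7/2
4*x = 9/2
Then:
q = 7/16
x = 9/8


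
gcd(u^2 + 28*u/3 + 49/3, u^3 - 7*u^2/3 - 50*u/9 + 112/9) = u + 7/3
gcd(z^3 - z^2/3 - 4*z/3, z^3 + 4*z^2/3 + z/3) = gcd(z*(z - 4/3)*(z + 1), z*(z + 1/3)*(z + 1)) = z^2 + z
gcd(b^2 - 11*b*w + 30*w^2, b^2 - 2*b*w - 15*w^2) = -b + 5*w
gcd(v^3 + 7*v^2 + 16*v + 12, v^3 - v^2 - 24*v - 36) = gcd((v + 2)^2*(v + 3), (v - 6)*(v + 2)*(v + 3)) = v^2 + 5*v + 6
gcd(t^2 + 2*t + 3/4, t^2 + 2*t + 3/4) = t^2 + 2*t + 3/4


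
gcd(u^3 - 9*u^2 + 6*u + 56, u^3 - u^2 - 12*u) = u - 4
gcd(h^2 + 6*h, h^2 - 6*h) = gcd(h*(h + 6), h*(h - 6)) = h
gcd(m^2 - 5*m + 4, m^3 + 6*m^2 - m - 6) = m - 1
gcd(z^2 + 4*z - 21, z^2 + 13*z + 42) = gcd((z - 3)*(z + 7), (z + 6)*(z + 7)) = z + 7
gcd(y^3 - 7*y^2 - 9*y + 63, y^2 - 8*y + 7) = y - 7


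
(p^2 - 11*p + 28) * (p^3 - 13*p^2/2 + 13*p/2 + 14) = p^5 - 35*p^4/2 + 106*p^3 - 479*p^2/2 + 28*p + 392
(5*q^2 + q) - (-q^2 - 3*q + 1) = 6*q^2 + 4*q - 1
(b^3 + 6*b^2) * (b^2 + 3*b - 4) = b^5 + 9*b^4 + 14*b^3 - 24*b^2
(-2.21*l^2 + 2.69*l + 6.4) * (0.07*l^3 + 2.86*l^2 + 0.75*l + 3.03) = -0.1547*l^5 - 6.1323*l^4 + 6.4839*l^3 + 13.6252*l^2 + 12.9507*l + 19.392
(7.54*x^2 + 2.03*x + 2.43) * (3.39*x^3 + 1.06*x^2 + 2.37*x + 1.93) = 25.5606*x^5 + 14.8741*x^4 + 28.2593*x^3 + 21.9391*x^2 + 9.677*x + 4.6899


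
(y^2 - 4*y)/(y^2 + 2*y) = (y - 4)/(y + 2)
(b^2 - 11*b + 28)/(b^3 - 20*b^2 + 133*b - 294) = (b - 4)/(b^2 - 13*b + 42)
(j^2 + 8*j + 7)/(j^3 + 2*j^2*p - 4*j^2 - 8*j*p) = (j^2 + 8*j + 7)/(j*(j^2 + 2*j*p - 4*j - 8*p))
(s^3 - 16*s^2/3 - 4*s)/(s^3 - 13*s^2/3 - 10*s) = (3*s + 2)/(3*s + 5)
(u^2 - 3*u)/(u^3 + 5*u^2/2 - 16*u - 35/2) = 2*u*(u - 3)/(2*u^3 + 5*u^2 - 32*u - 35)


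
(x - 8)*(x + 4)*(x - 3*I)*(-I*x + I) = -I*x^4 - 3*x^3 + 5*I*x^3 + 15*x^2 + 28*I*x^2 + 84*x - 32*I*x - 96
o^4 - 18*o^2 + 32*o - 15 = (o - 3)*(o - 1)^2*(o + 5)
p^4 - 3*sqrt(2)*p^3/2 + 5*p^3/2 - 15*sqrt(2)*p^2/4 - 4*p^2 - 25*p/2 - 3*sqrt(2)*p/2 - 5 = (p + 1/2)*(p + 2)*(p - 5*sqrt(2)/2)*(p + sqrt(2))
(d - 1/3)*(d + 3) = d^2 + 8*d/3 - 1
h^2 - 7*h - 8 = (h - 8)*(h + 1)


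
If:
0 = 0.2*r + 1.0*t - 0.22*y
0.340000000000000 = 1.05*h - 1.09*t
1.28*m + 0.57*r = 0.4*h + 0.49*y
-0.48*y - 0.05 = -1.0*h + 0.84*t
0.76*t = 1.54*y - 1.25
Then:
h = -2.78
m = -7.44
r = 14.20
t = -2.99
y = -0.66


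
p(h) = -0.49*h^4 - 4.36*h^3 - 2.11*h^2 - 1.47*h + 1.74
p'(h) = -1.96*h^3 - 13.08*h^2 - 4.22*h - 1.47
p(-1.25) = 7.60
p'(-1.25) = -12.80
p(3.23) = -225.28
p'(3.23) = -217.61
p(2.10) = -60.56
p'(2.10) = -86.17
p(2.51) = -103.64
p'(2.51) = -125.46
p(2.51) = -103.64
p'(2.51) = -125.46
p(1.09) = -8.71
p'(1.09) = -24.15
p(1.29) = -14.38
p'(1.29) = -32.89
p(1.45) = -20.29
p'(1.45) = -41.07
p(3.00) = -179.07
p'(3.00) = -184.77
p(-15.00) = -10542.21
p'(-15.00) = 3733.83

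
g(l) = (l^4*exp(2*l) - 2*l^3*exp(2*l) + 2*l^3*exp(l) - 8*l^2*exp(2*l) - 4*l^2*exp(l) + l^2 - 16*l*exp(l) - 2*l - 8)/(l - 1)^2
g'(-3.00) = -0.28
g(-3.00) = 0.32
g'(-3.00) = -0.28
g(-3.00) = 0.32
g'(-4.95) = -0.12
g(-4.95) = 0.69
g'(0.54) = -1109.37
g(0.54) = -154.17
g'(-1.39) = -0.49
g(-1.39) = -0.25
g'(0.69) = -4893.30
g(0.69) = -522.91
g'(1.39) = 5794.17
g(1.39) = -2519.11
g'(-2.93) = -0.28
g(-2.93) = 0.30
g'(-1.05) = -0.81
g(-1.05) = -0.46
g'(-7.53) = -0.03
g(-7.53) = 0.87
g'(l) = (2*l^4*exp(2*l) + 2*l^3*exp(l) - 22*l^2*exp(2*l) + 2*l^2*exp(l) - 16*l*exp(2*l) - 24*l*exp(l) + 2*l - 16*exp(l) - 2)/(l - 1)^2 - 2*(l^4*exp(2*l) - 2*l^3*exp(2*l) + 2*l^3*exp(l) - 8*l^2*exp(2*l) - 4*l^2*exp(l) + l^2 - 16*l*exp(l) - 2*l - 8)/(l - 1)^3 = 2*(l^5*exp(2*l) - 2*l^4*exp(2*l) + l^4*exp(l) - 9*l^3*exp(2*l) - 2*l^3*exp(l) + 11*l^2*exp(2*l) - 9*l^2*exp(l) + 8*l*exp(2*l) + 20*l*exp(l) + 8*exp(l) + 9)/(l^3 - 3*l^2 + 3*l - 1)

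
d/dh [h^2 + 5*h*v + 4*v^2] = 2*h + 5*v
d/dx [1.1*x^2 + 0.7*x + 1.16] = 2.2*x + 0.7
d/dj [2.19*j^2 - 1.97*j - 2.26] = 4.38*j - 1.97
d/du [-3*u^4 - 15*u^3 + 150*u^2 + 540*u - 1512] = -12*u^3 - 45*u^2 + 300*u + 540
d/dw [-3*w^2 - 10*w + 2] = -6*w - 10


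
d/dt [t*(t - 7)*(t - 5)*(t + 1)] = 4*t^3 - 33*t^2 + 46*t + 35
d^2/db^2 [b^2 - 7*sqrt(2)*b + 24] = 2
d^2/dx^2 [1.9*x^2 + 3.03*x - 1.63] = 3.80000000000000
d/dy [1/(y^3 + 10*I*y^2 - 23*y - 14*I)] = (-3*y^2 - 20*I*y + 23)/(y^3 + 10*I*y^2 - 23*y - 14*I)^2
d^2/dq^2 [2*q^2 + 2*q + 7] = 4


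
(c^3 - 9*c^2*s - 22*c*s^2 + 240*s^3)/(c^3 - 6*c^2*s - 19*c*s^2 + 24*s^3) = (-c^2 + c*s + 30*s^2)/(-c^2 - 2*c*s + 3*s^2)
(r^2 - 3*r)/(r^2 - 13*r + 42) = r*(r - 3)/(r^2 - 13*r + 42)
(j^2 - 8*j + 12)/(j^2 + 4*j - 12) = (j - 6)/(j + 6)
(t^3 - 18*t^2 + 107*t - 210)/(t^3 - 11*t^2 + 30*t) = (t - 7)/t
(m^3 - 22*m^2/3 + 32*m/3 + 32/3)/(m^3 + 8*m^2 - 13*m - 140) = (3*m^2 - 10*m - 8)/(3*(m^2 + 12*m + 35))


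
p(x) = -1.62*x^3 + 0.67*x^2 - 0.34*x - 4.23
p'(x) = -4.86*x^2 + 1.34*x - 0.34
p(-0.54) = -3.60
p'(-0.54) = -2.48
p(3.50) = -66.67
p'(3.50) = -55.18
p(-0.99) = -1.66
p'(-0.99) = -6.43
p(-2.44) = 24.12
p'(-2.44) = -32.54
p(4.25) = -117.93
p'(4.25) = -82.43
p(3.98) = -97.10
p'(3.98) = -71.99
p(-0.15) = -4.16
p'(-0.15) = -0.65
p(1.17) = -6.31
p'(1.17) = -5.43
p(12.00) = -2711.19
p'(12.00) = -684.10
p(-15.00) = 5619.12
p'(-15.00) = -1113.94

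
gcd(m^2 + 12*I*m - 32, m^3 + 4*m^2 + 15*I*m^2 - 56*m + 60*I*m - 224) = m + 8*I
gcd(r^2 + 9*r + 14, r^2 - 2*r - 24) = 1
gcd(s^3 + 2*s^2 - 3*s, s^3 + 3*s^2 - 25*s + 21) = s - 1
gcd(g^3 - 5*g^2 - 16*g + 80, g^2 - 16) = g^2 - 16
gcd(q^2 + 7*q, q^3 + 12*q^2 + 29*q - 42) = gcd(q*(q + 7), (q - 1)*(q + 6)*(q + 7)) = q + 7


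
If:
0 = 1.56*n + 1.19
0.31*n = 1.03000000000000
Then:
No Solution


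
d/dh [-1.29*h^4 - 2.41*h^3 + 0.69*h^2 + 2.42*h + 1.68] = -5.16*h^3 - 7.23*h^2 + 1.38*h + 2.42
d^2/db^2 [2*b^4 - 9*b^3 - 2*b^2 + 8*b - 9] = 24*b^2 - 54*b - 4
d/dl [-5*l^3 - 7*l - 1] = -15*l^2 - 7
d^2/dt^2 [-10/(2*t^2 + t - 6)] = 20*(4*t^2 + 2*t - (4*t + 1)^2 - 12)/(2*t^2 + t - 6)^3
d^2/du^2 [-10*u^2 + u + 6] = -20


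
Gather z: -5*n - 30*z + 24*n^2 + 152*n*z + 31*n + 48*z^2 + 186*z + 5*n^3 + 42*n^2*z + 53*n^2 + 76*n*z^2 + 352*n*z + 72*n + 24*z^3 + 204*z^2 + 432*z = 5*n^3 + 77*n^2 + 98*n + 24*z^3 + z^2*(76*n + 252) + z*(42*n^2 + 504*n + 588)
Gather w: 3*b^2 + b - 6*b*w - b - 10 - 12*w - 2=3*b^2 + w*(-6*b - 12) - 12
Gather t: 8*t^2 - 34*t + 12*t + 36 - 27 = 8*t^2 - 22*t + 9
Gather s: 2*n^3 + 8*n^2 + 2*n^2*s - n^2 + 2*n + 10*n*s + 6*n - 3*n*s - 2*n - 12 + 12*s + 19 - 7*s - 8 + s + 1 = 2*n^3 + 7*n^2 + 6*n + s*(2*n^2 + 7*n + 6)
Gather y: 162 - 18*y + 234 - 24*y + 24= 420 - 42*y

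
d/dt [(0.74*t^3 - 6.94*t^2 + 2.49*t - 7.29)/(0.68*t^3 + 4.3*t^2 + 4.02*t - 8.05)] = (-2.22044604925031e-16*t^5 + 7.9012*t^4 + 2.56319999999999*t^3 - 41.6052*t^2 + 174.428*t + 9.26129999999999)/(0.4624*t^6 + 5.848*t^5 + 23.9572*t^4 + 23.624*t^3 - 53.0696*t^2 - 64.722*t + 64.8025)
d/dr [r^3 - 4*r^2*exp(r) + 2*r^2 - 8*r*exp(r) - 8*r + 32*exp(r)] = -4*r^2*exp(r) + 3*r^2 - 16*r*exp(r) + 4*r + 24*exp(r) - 8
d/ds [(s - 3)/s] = 3/s^2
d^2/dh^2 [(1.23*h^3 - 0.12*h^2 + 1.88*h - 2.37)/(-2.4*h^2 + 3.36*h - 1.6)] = (7.105427357601e-15*h^5 + 1.4210854715202e-14*h^4 - 38.048256*h^3 + 118.81728*h^2 - 90.24768*h + 15.711744)/(13.824*h^6 - 58.0608*h^5 + 108.93312*h^4 - 115.347456*h^3 + 72.62208*h^2 - 25.8048*h + 4.096)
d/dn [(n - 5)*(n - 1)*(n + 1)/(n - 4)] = (2*n^3 - 17*n^2 + 40*n - 1)/(n^2 - 8*n + 16)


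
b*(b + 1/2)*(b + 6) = b^3 + 13*b^2/2 + 3*b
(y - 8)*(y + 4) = y^2 - 4*y - 32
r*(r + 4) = r^2 + 4*r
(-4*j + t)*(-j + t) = 4*j^2 - 5*j*t + t^2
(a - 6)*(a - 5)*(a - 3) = a^3 - 14*a^2 + 63*a - 90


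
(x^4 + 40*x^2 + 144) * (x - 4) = x^5 - 4*x^4 + 40*x^3 - 160*x^2 + 144*x - 576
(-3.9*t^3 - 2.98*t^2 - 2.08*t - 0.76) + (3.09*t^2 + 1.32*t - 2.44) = -3.9*t^3 + 0.11*t^2 - 0.76*t - 3.2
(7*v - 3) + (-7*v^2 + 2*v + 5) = -7*v^2 + 9*v + 2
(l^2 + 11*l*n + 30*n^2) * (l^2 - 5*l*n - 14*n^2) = l^4 + 6*l^3*n - 39*l^2*n^2 - 304*l*n^3 - 420*n^4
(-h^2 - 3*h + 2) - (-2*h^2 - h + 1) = h^2 - 2*h + 1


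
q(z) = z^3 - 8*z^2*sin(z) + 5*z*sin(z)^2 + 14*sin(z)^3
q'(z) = -8*z^2*cos(z) + 3*z^2 + 10*z*sin(z)*cos(z) - 16*z*sin(z) + 42*sin(z)^2*cos(z) + 5*sin(z)^2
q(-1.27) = -7.71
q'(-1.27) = 1.11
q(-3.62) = -98.17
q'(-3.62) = 166.99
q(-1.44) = -7.26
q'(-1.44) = -6.62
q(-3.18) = -35.29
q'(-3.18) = 114.30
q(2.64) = -3.80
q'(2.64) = 31.00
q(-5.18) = -341.29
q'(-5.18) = 55.95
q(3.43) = 68.19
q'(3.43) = 147.64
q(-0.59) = -1.98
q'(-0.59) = 8.56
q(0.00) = 0.00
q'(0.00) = 0.00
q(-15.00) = -2240.05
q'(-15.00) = 1800.89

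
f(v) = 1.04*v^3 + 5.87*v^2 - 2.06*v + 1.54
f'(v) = 3.12*v^2 + 11.74*v - 2.06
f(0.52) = 2.20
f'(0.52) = 4.89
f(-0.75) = 5.95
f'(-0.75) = -9.11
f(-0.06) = 1.68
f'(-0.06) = -2.75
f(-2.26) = 24.17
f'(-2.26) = -12.66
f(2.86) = 67.99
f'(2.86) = 57.04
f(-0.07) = 1.71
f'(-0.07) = -2.87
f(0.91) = 5.31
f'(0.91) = 11.21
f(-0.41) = 3.30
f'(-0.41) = -6.35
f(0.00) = 1.54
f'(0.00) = -2.06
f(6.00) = 425.14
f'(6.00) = 180.70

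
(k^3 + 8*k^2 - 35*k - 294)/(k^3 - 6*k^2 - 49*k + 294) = (k + 7)/(k - 7)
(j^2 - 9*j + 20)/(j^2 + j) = (j^2 - 9*j + 20)/(j*(j + 1))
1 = 1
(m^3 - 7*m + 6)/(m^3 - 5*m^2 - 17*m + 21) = (m - 2)/(m - 7)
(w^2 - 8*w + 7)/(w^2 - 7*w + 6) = (w - 7)/(w - 6)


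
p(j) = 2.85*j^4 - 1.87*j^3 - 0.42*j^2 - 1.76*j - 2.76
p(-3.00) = 280.08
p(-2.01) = 60.79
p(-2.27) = 96.62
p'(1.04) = 4.12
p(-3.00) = 280.08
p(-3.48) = 495.07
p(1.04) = -3.81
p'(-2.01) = -115.31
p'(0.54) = -2.05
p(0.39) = -3.56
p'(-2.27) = -162.11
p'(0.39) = -2.26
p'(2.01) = 66.46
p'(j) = 11.4*j^3 - 5.61*j^2 - 0.84*j - 1.76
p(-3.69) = 620.36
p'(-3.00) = -357.53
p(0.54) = -3.88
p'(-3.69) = -647.82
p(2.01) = 23.34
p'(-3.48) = -547.22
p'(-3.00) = -357.53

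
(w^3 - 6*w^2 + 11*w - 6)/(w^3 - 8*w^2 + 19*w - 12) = (w - 2)/(w - 4)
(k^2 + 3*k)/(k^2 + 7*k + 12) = k/(k + 4)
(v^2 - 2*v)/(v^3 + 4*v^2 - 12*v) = 1/(v + 6)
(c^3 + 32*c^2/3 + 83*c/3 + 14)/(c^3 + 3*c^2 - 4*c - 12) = (3*c^2 + 23*c + 14)/(3*(c^2 - 4))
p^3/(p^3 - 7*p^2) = p/(p - 7)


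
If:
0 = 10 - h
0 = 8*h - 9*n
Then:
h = 10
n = 80/9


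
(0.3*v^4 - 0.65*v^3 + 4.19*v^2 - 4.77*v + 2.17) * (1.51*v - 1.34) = 0.453*v^5 - 1.3835*v^4 + 7.1979*v^3 - 12.8173*v^2 + 9.6685*v - 2.9078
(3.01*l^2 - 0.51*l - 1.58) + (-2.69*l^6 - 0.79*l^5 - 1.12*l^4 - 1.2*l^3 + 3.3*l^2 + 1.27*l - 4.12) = -2.69*l^6 - 0.79*l^5 - 1.12*l^4 - 1.2*l^3 + 6.31*l^2 + 0.76*l - 5.7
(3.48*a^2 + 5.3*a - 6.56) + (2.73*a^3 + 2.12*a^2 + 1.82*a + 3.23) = 2.73*a^3 + 5.6*a^2 + 7.12*a - 3.33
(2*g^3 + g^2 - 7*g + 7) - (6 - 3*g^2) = 2*g^3 + 4*g^2 - 7*g + 1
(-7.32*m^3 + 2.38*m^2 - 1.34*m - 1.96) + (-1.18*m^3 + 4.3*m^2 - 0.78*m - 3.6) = -8.5*m^3 + 6.68*m^2 - 2.12*m - 5.56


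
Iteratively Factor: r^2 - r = (r)*(r - 1)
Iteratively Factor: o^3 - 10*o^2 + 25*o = (o - 5)*(o^2 - 5*o) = o*(o - 5)*(o - 5)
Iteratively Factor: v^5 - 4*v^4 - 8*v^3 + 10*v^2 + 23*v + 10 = (v - 5)*(v^4 + v^3 - 3*v^2 - 5*v - 2) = (v - 5)*(v + 1)*(v^3 - 3*v - 2) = (v - 5)*(v + 1)^2*(v^2 - v - 2) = (v - 5)*(v + 1)^3*(v - 2)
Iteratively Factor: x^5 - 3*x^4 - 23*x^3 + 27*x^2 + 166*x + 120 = (x + 1)*(x^4 - 4*x^3 - 19*x^2 + 46*x + 120) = (x + 1)*(x + 2)*(x^3 - 6*x^2 - 7*x + 60) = (x - 4)*(x + 1)*(x + 2)*(x^2 - 2*x - 15) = (x - 5)*(x - 4)*(x + 1)*(x + 2)*(x + 3)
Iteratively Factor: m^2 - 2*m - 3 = (m - 3)*(m + 1)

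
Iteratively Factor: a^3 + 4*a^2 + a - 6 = (a + 2)*(a^2 + 2*a - 3) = (a + 2)*(a + 3)*(a - 1)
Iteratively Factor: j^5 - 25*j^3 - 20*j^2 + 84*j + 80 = (j - 2)*(j^4 + 2*j^3 - 21*j^2 - 62*j - 40) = (j - 2)*(j + 1)*(j^3 + j^2 - 22*j - 40) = (j - 2)*(j + 1)*(j + 2)*(j^2 - j - 20) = (j - 5)*(j - 2)*(j + 1)*(j + 2)*(j + 4)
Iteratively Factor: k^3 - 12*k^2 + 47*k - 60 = (k - 4)*(k^2 - 8*k + 15) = (k - 4)*(k - 3)*(k - 5)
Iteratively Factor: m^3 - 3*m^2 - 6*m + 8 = (m - 4)*(m^2 + m - 2) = (m - 4)*(m + 2)*(m - 1)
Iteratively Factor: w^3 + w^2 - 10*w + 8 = (w + 4)*(w^2 - 3*w + 2) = (w - 1)*(w + 4)*(w - 2)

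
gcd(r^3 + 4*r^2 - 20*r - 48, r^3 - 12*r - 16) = r^2 - 2*r - 8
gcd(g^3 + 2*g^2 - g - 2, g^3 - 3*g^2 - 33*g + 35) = g - 1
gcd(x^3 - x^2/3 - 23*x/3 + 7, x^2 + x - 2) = x - 1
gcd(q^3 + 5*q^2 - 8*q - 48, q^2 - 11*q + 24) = q - 3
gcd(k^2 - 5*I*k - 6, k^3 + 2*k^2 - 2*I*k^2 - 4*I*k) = k - 2*I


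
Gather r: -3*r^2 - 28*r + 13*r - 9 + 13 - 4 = -3*r^2 - 15*r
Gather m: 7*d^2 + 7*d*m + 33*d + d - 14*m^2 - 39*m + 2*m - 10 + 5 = 7*d^2 + 34*d - 14*m^2 + m*(7*d - 37) - 5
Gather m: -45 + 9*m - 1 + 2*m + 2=11*m - 44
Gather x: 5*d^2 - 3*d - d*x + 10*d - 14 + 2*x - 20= 5*d^2 + 7*d + x*(2 - d) - 34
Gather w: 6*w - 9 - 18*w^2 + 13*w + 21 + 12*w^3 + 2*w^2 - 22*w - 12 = 12*w^3 - 16*w^2 - 3*w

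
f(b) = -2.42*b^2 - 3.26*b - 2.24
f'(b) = -4.84*b - 3.26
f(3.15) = -36.52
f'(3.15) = -18.51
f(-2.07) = -5.86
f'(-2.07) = 6.76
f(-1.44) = -2.56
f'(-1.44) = 3.71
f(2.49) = -25.36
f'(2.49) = -15.31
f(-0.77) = -1.16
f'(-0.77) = 0.47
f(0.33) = -3.58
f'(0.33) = -4.86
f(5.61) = -96.69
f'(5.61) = -30.41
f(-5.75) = -63.51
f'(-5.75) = 24.57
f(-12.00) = -311.60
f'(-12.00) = 54.82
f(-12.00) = -311.60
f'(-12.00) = 54.82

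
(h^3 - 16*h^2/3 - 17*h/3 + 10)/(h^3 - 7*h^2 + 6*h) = (h + 5/3)/h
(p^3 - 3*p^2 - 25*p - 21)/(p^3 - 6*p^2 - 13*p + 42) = (p + 1)/(p - 2)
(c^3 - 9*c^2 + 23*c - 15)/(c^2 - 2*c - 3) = (c^2 - 6*c + 5)/(c + 1)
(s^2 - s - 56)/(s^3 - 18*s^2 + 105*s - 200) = (s + 7)/(s^2 - 10*s + 25)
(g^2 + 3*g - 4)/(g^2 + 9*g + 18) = (g^2 + 3*g - 4)/(g^2 + 9*g + 18)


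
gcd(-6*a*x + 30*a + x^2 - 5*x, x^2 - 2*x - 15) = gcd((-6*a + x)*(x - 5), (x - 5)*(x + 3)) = x - 5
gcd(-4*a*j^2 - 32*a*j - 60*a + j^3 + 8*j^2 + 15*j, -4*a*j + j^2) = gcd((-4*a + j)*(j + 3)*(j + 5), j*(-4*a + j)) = 4*a - j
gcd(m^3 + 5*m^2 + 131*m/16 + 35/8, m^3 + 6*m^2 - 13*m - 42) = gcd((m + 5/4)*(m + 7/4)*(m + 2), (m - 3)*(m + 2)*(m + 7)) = m + 2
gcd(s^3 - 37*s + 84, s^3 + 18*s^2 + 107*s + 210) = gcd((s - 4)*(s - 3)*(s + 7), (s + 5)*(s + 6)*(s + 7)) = s + 7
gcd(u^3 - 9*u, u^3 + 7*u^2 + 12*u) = u^2 + 3*u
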